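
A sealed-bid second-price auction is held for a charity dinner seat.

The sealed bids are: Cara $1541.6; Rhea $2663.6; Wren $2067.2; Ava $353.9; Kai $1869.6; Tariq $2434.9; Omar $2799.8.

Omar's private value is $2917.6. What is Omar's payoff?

$254

Highest bid: Omar at $2799.8, so Omar wins.
Second-highest bid: Rhea at $2663.6 — that is the price the winner pays.
Omar's payoff = value − price = $2917.6 − $2663.6 = $254.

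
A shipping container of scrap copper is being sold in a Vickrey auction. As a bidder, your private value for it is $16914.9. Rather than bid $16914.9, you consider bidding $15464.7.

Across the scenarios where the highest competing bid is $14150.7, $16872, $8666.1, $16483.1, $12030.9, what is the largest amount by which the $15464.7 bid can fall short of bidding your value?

$14150.7: same outcome either way → loss $0.
$16872: truthful gives $42.9, deviation gives $0 → loss $42.9.
$8666.1: same outcome either way → loss $0.
$16483.1: truthful gives $431.8, deviation gives $0 → loss $431.8.
$12030.9: same outcome either way → loss $0.
Maximum loss: $431.8.

$431.8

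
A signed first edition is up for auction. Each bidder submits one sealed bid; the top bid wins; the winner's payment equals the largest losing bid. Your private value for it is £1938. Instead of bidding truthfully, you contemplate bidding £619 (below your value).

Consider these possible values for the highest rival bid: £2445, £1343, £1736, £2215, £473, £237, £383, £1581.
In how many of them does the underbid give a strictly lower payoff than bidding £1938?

3

The deviation hurts exactly when the highest competing bid lies strictly between £619 and £1938 — underbidding then forfeits a profitable win.
£2445: above both → same outcome either way.
£1343: inside the interval → strictly worse (loss £595).
£1736: inside the interval → strictly worse (loss £202).
£2215: above both → same outcome either way.
£473: below both → same outcome either way.
£237: below both → same outcome either way.
£383: below both → same outcome either way.
£1581: inside the interval → strictly worse (loss £357).
Count: 3.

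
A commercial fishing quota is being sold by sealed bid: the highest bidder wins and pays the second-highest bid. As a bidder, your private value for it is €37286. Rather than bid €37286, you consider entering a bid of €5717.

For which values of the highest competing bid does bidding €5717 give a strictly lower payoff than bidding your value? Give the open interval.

(€5717, €37286)

If the competing bid is below €5717, both bids win at the same price — no difference.
If it is above €37286, both bids lose — no difference.
If it lies strictly between €5717 and €37286, bidding your value wins at a price below your value (positive payoff) while bidding €5717 loses (payoff 0).
So the deviation strictly hurts on the open interval (€5717, €37286).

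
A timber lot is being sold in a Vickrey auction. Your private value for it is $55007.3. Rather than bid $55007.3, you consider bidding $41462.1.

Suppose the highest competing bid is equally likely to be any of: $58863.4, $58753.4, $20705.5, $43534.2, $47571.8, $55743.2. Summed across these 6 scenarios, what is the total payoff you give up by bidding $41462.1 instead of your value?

$18908.6

The deviation costs you only when the competing bid falls strictly between $41462.1 and $55007.3; elsewhere both bids give the same outcome.
$58863.4: outcomes coincide → loss $0.
$58753.4: outcomes coincide → loss $0.
$20705.5: outcomes coincide → loss $0.
$43534.2: truthful payoff $11473.1, deviation payoff $0 → loss $11473.1.
$47571.8: truthful payoff $7435.5, deviation payoff $0 → loss $7435.5.
$55743.2: outcomes coincide → loss $0.
Total loss = $11473.1 + $7435.5 = $18908.6.
Truthful bidding weakly dominates here: raising your bid can only win items priced above your value, and lowering it can only forfeit items priced below.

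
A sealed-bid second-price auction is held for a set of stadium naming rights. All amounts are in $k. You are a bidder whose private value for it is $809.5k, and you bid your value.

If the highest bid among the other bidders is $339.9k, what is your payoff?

Your bid $809.5k exceeds the highest competing bid $339.9k, so you win.
In a second-price auction the winner pays the second-highest bid, $339.9k.
Payoff = value − price = $809.5k − $339.9k = $469.6k.

$469.6k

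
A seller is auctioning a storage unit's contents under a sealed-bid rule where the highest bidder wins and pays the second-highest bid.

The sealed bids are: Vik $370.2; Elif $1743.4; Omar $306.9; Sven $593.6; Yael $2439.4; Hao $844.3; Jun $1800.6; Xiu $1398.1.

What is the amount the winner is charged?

Highest bid: Yael at $2439.4, so Yael wins.
Second-highest bid: Jun at $1800.6 — that is the price the winner pays.

$1800.6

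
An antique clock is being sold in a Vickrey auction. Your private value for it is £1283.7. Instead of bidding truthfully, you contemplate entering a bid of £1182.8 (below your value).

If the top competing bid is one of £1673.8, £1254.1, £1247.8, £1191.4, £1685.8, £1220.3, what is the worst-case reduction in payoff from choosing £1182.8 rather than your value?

£1673.8: same outcome either way → loss £0.
£1254.1: truthful gives £29.6, deviation gives £0 → loss £29.6.
£1247.8: truthful gives £35.9, deviation gives £0 → loss £35.9.
£1191.4: truthful gives £92.3, deviation gives £0 → loss £92.3.
£1685.8: same outcome either way → loss £0.
£1220.3: truthful gives £63.4, deviation gives £0 → loss £63.4.
Maximum loss: £92.3.

£92.3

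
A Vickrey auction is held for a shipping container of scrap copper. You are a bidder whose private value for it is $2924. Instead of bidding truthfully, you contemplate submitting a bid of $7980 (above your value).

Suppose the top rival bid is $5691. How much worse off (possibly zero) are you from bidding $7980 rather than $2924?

$2767

Bidding your value $2924: you lose (since $2924 < $5691). Payoff $0.
Bidding $7980: you win and pay $5691. Payoff $2924 − $5691 = −$2767.
The competing bid $5691 lies between your value and your inflated bid, so overbidding wins an item priced above your value.
Loss from deviating = $0 − (−$2767) = $2767.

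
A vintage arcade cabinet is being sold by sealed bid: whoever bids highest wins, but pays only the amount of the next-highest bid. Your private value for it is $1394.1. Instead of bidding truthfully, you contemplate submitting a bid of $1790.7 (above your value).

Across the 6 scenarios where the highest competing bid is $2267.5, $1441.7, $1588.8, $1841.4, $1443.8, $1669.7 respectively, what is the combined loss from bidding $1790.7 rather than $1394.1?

$567.6

The deviation costs you only when the competing bid falls strictly between $1394.1 and $1790.7; elsewhere both bids give the same outcome.
$2267.5: outcomes coincide → loss $0.
$1441.7: truthful payoff $0, deviation payoff −$47.6 → loss $47.6.
$1588.8: truthful payoff $0, deviation payoff −$194.7 → loss $194.7.
$1841.4: outcomes coincide → loss $0.
$1443.8: truthful payoff $0, deviation payoff −$49.7 → loss $49.7.
$1669.7: truthful payoff $0, deviation payoff −$275.6 → loss $275.6.
Total loss = $47.6 + $194.7 + $49.7 + $275.6 = $567.6.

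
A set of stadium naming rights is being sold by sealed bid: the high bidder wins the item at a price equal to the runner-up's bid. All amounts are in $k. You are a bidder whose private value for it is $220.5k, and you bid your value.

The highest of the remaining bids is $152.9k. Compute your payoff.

Your bid $220.5k exceeds the highest competing bid $152.9k, so you win.
In a second-price auction the winner pays the second-highest bid, $152.9k.
Payoff = value − price = $220.5k − $152.9k = $67.6k.

$67.6k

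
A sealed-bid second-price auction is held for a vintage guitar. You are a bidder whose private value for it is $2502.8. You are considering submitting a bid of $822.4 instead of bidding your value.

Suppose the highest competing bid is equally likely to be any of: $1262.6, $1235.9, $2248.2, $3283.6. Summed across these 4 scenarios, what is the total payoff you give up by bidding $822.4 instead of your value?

The deviation costs you only when the competing bid falls strictly between $822.4 and $2502.8; elsewhere both bids give the same outcome.
$1262.6: truthful payoff $1240.2, deviation payoff $0 → loss $1240.2.
$1235.9: truthful payoff $1266.9, deviation payoff $0 → loss $1266.9.
$2248.2: truthful payoff $254.6, deviation payoff $0 → loss $254.6.
$3283.6: outcomes coincide → loss $0.
Total loss = $1240.2 + $1266.9 + $254.6 = $2761.7.

$2761.7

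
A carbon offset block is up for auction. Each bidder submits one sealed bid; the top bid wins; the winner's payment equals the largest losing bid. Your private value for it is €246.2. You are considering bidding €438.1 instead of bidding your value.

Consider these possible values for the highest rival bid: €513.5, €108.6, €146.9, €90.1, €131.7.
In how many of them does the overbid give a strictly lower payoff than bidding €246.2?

The deviation hurts exactly when the highest competing bid lies strictly between €246.2 and €438.1 — overbidding then wins at a price above your value.
€513.5: above both → same outcome either way.
€108.6: below both → same outcome either way.
€146.9: below both → same outcome either way.
€90.1: below both → same outcome either way.
€131.7: below both → same outcome either way.
Count: 0.

0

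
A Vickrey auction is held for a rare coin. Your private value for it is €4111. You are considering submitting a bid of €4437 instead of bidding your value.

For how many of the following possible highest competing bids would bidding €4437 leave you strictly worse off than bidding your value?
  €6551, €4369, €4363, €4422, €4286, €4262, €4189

The deviation hurts exactly when the highest competing bid lies strictly between €4111 and €4437 — overbidding then wins at a price above your value.
€6551: above both → same outcome either way.
€4369: inside the interval → strictly worse (loss €258).
€4363: inside the interval → strictly worse (loss €252).
€4422: inside the interval → strictly worse (loss €311).
€4286: inside the interval → strictly worse (loss €175).
€4262: inside the interval → strictly worse (loss €151).
€4189: inside the interval → strictly worse (loss €78).
Count: 6.

6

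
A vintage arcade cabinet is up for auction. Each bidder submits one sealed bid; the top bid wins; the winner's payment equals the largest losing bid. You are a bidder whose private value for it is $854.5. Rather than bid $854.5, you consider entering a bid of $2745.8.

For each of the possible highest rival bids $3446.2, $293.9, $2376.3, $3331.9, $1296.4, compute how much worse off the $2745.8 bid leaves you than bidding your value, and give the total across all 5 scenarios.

The deviation costs you only when the competing bid falls strictly between $854.5 and $2745.8; elsewhere both bids give the same outcome.
$3446.2: outcomes coincide → loss $0.
$293.9: outcomes coincide → loss $0.
$2376.3: truthful payoff $0, deviation payoff −$1521.8 → loss $1521.8.
$3331.9: outcomes coincide → loss $0.
$1296.4: truthful payoff $0, deviation payoff −$441.9 → loss $441.9.
Total loss = $1521.8 + $441.9 = $1963.7.

$1963.7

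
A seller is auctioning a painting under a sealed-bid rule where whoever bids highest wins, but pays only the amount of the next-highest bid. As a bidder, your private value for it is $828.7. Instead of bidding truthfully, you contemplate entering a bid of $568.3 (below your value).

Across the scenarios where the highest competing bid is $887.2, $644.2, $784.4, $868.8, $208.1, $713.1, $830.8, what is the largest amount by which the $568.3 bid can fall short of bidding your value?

$887.2: same outcome either way → loss $0.
$644.2: truthful gives $184.5, deviation gives $0 → loss $184.5.
$784.4: truthful gives $44.3, deviation gives $0 → loss $44.3.
$868.8: same outcome either way → loss $0.
$208.1: same outcome either way → loss $0.
$713.1: truthful gives $115.6, deviation gives $0 → loss $115.6.
$830.8: same outcome either way → loss $0.
Maximum loss: $184.5.

$184.5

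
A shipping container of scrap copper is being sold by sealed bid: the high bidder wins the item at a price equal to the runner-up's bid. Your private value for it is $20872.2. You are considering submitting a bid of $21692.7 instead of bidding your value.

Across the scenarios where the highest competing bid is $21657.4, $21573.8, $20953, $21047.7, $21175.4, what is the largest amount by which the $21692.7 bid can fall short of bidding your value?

$21657.4: truthful gives $0, deviation gives −$785.2 → loss $785.2.
$21573.8: truthful gives $0, deviation gives −$701.6 → loss $701.6.
$20953: truthful gives $0, deviation gives −$80.8 → loss $80.8.
$21047.7: truthful gives $0, deviation gives −$175.5 → loss $175.5.
$21175.4: truthful gives $0, deviation gives −$303.2 → loss $303.2.
Maximum loss: $785.2.

$785.2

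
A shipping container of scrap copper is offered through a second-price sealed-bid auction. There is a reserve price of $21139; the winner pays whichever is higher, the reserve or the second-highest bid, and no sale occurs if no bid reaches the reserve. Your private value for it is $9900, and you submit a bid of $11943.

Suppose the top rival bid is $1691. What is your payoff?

$0

Your bid $11943 is the highest bid but falls below the reserve $21139, so the item goes unsold. Payoff $0.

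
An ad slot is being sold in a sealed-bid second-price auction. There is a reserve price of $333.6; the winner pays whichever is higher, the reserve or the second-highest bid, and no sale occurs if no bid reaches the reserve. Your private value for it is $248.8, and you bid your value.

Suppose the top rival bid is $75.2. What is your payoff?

$0

Your bid $248.8 is the highest bid but falls below the reserve $333.6, so the item goes unsold. Payoff $0.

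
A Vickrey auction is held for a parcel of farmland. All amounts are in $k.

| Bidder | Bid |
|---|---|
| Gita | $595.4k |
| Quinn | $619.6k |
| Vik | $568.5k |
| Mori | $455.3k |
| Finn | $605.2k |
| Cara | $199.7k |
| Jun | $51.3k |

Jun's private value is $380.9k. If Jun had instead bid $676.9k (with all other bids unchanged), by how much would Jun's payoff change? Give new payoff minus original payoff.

−$238.7k

The highest bid among the other bidders is $619.6k; Jun's bid doesn't change that.
Original bid $51.3k: Jun is not highest (top rival bid is $619.6k); payoff $0k.
Alternative bid $676.9k: Jun is highest, pays the top rival bid $619.6k; payoff $380.9k − $619.6k = −$238.7k.
Change in payoff = −$238.7k − ($0k) = −$238.7k.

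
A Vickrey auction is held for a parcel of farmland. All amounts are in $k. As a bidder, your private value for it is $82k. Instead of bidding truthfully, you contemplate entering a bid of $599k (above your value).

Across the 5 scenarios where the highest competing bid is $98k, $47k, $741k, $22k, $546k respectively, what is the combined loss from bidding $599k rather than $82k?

$480k

The deviation costs you only when the competing bid falls strictly between $82k and $599k; elsewhere both bids give the same outcome.
$98k: truthful payoff $0k, deviation payoff −$16k → loss $16k.
$47k: outcomes coincide → loss $0k.
$741k: outcomes coincide → loss $0k.
$22k: outcomes coincide → loss $0k.
$546k: truthful payoff $0k, deviation payoff −$464k → loss $464k.
Total loss = $16k + $464k = $480k.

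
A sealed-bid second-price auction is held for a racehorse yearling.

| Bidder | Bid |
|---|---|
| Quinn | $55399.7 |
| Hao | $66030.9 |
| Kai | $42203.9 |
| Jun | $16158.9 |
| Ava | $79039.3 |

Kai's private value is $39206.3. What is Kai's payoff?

Highest bid: Ava at $79039.3, so Ava wins.
Second-highest bid: Hao at $66030.9 — that is the price the winner pays.
Kai did not win, so Kai pays nothing and receives nothing: payoff $0.

$0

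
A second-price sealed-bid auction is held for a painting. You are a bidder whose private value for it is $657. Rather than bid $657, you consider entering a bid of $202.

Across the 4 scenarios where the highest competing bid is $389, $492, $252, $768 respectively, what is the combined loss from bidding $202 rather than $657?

The deviation costs you only when the competing bid falls strictly between $202 and $657; elsewhere both bids give the same outcome.
$389: truthful payoff $268, deviation payoff $0 → loss $268.
$492: truthful payoff $165, deviation payoff $0 → loss $165.
$252: truthful payoff $405, deviation payoff $0 → loss $405.
$768: outcomes coincide → loss $0.
Total loss = $268 + $165 + $405 = $838.

$838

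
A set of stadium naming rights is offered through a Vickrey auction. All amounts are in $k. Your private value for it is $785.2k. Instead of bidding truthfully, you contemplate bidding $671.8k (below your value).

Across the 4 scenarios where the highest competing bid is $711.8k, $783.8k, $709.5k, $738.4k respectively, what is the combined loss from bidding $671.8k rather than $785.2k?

$197.3k

The deviation costs you only when the competing bid falls strictly between $671.8k and $785.2k; elsewhere both bids give the same outcome.
$711.8k: truthful payoff $73.4k, deviation payoff $0k → loss $73.4k.
$783.8k: truthful payoff $1.4k, deviation payoff $0k → loss $1.4k.
$709.5k: truthful payoff $75.7k, deviation payoff $0k → loss $75.7k.
$738.4k: truthful payoff $46.8k, deviation payoff $0k → loss $46.8k.
Total loss = $73.4k + $1.4k + $75.7k + $46.8k = $197.3k.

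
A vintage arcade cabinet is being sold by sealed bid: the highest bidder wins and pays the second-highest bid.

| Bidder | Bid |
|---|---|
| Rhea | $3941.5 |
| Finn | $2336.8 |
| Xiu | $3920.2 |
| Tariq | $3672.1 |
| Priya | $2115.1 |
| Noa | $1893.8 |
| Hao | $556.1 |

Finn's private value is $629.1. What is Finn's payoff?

Highest bid: Rhea at $3941.5, so Rhea wins.
Second-highest bid: Xiu at $3920.2 — that is the price the winner pays.
Finn did not win, so Finn pays nothing and receives nothing: payoff $0.

$0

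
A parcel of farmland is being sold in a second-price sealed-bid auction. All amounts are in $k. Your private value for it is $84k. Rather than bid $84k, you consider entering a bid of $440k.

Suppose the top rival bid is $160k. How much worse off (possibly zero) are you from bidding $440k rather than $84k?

Bidding your value $84k: you lose (since $84k < $160k). Payoff $0k.
Bidding $440k: you win and pay $160k. Payoff $84k − $160k = −$76k.
The competing bid $160k lies between your value and your inflated bid, so overbidding wins an item priced above your value.
Loss from deviating = $0k − (−$76k) = $76k.

$76k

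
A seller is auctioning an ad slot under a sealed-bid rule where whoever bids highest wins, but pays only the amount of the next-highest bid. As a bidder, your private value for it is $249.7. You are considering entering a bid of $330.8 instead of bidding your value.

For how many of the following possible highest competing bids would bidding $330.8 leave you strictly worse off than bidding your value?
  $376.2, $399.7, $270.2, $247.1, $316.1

The deviation hurts exactly when the highest competing bid lies strictly between $249.7 and $330.8 — overbidding then wins at a price above your value.
$376.2: above both → same outcome either way.
$399.7: above both → same outcome either way.
$270.2: inside the interval → strictly worse (loss $20.5).
$247.1: below both → same outcome either way.
$316.1: inside the interval → strictly worse (loss $66.4).
Count: 2.

2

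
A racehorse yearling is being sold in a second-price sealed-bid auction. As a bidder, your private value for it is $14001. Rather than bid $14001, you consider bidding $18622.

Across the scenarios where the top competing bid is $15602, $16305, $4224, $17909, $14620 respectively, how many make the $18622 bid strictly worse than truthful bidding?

The deviation hurts exactly when the highest competing bid lies strictly between $14001 and $18622 — overbidding then wins at a price above your value.
$15602: inside the interval → strictly worse (loss $1601).
$16305: inside the interval → strictly worse (loss $2304).
$4224: below both → same outcome either way.
$17909: inside the interval → strictly worse (loss $3908).
$14620: inside the interval → strictly worse (loss $619).
Count: 4.

4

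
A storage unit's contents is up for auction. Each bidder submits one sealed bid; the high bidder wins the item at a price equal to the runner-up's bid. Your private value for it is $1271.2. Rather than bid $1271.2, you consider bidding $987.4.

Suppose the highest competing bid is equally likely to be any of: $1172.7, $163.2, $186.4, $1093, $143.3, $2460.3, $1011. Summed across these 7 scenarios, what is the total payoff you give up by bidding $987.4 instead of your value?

The deviation costs you only when the competing bid falls strictly between $987.4 and $1271.2; elsewhere both bids give the same outcome.
$1172.7: truthful payoff $98.5, deviation payoff $0 → loss $98.5.
$163.2: outcomes coincide → loss $0.
$186.4: outcomes coincide → loss $0.
$1093: truthful payoff $178.2, deviation payoff $0 → loss $178.2.
$143.3: outcomes coincide → loss $0.
$2460.3: outcomes coincide → loss $0.
$1011: truthful payoff $260.2, deviation payoff $0 → loss $260.2.
Total loss = $98.5 + $178.2 + $260.2 = $536.9.

$536.9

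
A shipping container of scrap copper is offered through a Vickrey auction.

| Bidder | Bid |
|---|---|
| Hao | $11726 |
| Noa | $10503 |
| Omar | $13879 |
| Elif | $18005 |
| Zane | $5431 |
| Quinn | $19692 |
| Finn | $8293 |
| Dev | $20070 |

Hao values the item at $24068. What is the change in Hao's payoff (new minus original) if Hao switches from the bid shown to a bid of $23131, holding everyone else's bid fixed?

The highest bid among the other bidders is $20070; Hao's bid doesn't change that.
Original bid $11726: Hao is not highest (top rival bid is $20070); payoff $0.
Alternative bid $23131: Hao is highest, pays the top rival bid $20070; payoff $24068 − $20070 = $3998.
Change in payoff = $3998 − ($0) = $3998.

$3998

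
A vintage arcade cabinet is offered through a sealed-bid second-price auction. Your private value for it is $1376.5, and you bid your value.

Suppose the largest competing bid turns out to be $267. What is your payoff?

Your bid $1376.5 exceeds the highest competing bid $267, so you win.
In a second-price auction the winner pays the second-highest bid, $267.
Payoff = value − price = $1376.5 − $267 = $1109.5.

$1109.5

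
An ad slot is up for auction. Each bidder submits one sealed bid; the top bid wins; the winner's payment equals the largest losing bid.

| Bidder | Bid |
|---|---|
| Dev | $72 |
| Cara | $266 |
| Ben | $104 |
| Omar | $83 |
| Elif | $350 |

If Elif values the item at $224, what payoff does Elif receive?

Highest bid: Elif at $350, so Elif wins.
Second-highest bid: Cara at $266 — that is the price the winner pays.
Elif's payoff = value − price = $224 − $266 = −$42.

−$42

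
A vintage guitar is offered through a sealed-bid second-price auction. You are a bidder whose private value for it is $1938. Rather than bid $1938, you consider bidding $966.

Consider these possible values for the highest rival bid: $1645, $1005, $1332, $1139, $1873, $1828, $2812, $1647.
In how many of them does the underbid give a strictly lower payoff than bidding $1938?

7

The deviation hurts exactly when the highest competing bid lies strictly between $966 and $1938 — underbidding then forfeits a profitable win.
$1645: inside the interval → strictly worse (loss $293).
$1005: inside the interval → strictly worse (loss $933).
$1332: inside the interval → strictly worse (loss $606).
$1139: inside the interval → strictly worse (loss $799).
$1873: inside the interval → strictly worse (loss $65).
$1828: inside the interval → strictly worse (loss $110).
$2812: above both → same outcome either way.
$1647: inside the interval → strictly worse (loss $291).
Count: 7.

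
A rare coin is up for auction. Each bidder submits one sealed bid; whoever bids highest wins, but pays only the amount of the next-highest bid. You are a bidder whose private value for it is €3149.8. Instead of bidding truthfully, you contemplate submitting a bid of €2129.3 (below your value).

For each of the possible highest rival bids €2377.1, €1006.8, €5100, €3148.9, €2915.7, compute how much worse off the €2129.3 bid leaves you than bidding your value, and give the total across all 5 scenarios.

The deviation costs you only when the competing bid falls strictly between €2129.3 and €3149.8; elsewhere both bids give the same outcome.
€2377.1: truthful payoff €772.7, deviation payoff €0 → loss €772.7.
€1006.8: outcomes coincide → loss €0.
€5100: outcomes coincide → loss €0.
€3148.9: truthful payoff €0.9, deviation payoff €0 → loss €0.9.
€2915.7: truthful payoff €234.1, deviation payoff €0 → loss €234.1.
Total loss = €772.7 + €0.9 + €234.1 = €1007.7.
In a second-price auction your bid sets only whether you win, not what you pay, so bidding your true value is weakly dominant.

€1007.7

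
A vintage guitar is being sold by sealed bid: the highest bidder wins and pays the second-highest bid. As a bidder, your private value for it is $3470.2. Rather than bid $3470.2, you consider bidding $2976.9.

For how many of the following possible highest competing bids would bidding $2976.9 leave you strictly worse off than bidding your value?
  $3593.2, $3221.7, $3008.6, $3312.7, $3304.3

The deviation hurts exactly when the highest competing bid lies strictly between $2976.9 and $3470.2 — underbidding then forfeits a profitable win.
$3593.2: above both → same outcome either way.
$3221.7: inside the interval → strictly worse (loss $248.5).
$3008.6: inside the interval → strictly worse (loss $461.6).
$3312.7: inside the interval → strictly worse (loss $157.5).
$3304.3: inside the interval → strictly worse (loss $165.9).
Count: 4.

4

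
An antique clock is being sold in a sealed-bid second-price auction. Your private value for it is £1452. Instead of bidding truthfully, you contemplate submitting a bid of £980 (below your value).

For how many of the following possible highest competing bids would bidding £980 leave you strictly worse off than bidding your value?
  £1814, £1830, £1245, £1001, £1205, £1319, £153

The deviation hurts exactly when the highest competing bid lies strictly between £980 and £1452 — underbidding then forfeits a profitable win.
£1814: above both → same outcome either way.
£1830: above both → same outcome either way.
£1245: inside the interval → strictly worse (loss £207).
£1001: inside the interval → strictly worse (loss £451).
£1205: inside the interval → strictly worse (loss £247).
£1319: inside the interval → strictly worse (loss £133).
£153: below both → same outcome either way.
Count: 4.

4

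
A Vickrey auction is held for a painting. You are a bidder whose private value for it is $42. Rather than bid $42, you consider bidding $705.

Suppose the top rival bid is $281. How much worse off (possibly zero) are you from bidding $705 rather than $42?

Bidding your value $42: you lose (since $42 < $281). Payoff $0.
Bidding $705: you win and pay $281. Payoff $42 − $281 = −$239.
The competing bid $281 lies between your value and your inflated bid, so overbidding wins an item priced above your value.
Loss from deviating = $0 − (−$239) = $239.
Truthful bidding weakly dominates here: raising your bid can only win items priced above your value, and lowering it can only forfeit items priced below.

$239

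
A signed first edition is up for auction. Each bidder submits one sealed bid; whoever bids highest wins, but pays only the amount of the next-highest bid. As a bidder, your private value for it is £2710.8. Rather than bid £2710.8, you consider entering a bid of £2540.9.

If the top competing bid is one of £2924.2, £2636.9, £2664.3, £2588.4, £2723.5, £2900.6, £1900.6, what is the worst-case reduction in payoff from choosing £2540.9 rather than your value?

£122.4

£2924.2: same outcome either way → loss £0.
£2636.9: truthful gives £73.9, deviation gives £0 → loss £73.9.
£2664.3: truthful gives £46.5, deviation gives £0 → loss £46.5.
£2588.4: truthful gives £122.4, deviation gives £0 → loss £122.4.
£2723.5: same outcome either way → loss £0.
£2900.6: same outcome either way → loss £0.
£1900.6: same outcome either way → loss £0.
Maximum loss: £122.4.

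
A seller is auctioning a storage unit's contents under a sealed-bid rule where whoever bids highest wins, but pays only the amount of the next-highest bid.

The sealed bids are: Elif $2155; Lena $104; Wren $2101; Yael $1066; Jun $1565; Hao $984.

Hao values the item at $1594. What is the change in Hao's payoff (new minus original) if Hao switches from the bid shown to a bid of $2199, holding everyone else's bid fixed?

The highest bid among the other bidders is $2155; Hao's bid doesn't change that.
Original bid $984: Hao is not highest (top rival bid is $2155); payoff $0.
Alternative bid $2199: Hao is highest, pays the top rival bid $2155; payoff $1594 − $2155 = −$561.
Change in payoff = −$561 − ($0) = −$561.

−$561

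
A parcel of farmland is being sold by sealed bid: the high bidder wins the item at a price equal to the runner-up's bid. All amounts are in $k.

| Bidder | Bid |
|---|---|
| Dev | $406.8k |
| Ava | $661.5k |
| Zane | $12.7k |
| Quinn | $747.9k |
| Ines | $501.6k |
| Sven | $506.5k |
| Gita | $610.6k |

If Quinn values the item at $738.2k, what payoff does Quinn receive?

$76.7k

Highest bid: Quinn at $747.9k, so Quinn wins.
Second-highest bid: Ava at $661.5k — that is the price the winner pays.
Quinn's payoff = value − price = $738.2k − $661.5k = $76.7k.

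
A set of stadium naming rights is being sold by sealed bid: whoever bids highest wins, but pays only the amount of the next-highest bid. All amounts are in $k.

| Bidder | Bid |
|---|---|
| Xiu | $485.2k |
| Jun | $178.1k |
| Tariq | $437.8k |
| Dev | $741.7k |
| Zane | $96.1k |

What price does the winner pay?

$485.2k

Highest bid: Dev at $741.7k, so Dev wins.
Second-highest bid: Xiu at $485.2k — that is the price the winner pays.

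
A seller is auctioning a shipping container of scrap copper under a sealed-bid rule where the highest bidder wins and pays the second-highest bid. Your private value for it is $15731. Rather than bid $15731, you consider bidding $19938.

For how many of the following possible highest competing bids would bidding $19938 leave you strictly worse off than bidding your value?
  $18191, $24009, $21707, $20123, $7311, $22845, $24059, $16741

2

The deviation hurts exactly when the highest competing bid lies strictly between $15731 and $19938 — overbidding then wins at a price above your value.
$18191: inside the interval → strictly worse (loss $2460).
$24009: above both → same outcome either way.
$21707: above both → same outcome either way.
$20123: above both → same outcome either way.
$7311: below both → same outcome either way.
$22845: above both → same outcome either way.
$24059: above both → same outcome either way.
$16741: inside the interval → strictly worse (loss $1010).
Count: 2.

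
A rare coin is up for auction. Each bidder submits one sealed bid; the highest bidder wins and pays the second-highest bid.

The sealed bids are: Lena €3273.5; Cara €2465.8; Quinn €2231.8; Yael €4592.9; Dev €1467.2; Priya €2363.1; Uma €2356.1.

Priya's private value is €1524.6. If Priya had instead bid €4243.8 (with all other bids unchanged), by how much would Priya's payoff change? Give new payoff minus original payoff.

The highest bid among the other bidders is €4592.9; Priya's bid doesn't change that.
Original bid €2363.1: Priya is not highest (top rival bid is €4592.9); payoff €0.
Alternative bid €4243.8: Priya is not highest (top rival bid is €4592.9); payoff €0.
Change in payoff = €0 − (€0) = €0.

€0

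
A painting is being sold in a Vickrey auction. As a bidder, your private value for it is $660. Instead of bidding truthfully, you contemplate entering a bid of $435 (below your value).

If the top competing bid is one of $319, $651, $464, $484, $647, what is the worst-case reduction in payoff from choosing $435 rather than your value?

$319: same outcome either way → loss $0.
$651: truthful gives $9, deviation gives $0 → loss $9.
$464: truthful gives $196, deviation gives $0 → loss $196.
$484: truthful gives $176, deviation gives $0 → loss $176.
$647: truthful gives $13, deviation gives $0 → loss $13.
Maximum loss: $196.

$196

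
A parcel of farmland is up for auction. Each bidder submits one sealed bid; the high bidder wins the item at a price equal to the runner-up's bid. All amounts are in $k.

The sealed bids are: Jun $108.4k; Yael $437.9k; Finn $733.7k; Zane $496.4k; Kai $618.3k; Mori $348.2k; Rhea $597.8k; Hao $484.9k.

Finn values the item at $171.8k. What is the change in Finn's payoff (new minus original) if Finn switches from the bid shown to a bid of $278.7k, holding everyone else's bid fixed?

$446.5k

The highest bid among the other bidders is $618.3k; Finn's bid doesn't change that.
Original bid $733.7k: Finn is highest, pays the top rival bid $618.3k; payoff $171.8k − $618.3k = −$446.5k.
Alternative bid $278.7k: Finn is not highest (top rival bid is $618.3k); payoff $0k.
Change in payoff = $0k − (−$446.5k) = $446.5k.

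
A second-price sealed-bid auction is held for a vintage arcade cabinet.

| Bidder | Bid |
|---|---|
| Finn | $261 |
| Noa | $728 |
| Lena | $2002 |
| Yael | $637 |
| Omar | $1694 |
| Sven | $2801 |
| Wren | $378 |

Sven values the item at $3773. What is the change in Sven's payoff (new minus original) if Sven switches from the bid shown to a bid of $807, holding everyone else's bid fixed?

−$1771

The highest bid among the other bidders is $2002; Sven's bid doesn't change that.
Original bid $2801: Sven is highest, pays the top rival bid $2002; payoff $3773 − $2002 = $1771.
Alternative bid $807: Sven is not highest (top rival bid is $2002); payoff $0.
Change in payoff = $0 − ($1771) = −$1771.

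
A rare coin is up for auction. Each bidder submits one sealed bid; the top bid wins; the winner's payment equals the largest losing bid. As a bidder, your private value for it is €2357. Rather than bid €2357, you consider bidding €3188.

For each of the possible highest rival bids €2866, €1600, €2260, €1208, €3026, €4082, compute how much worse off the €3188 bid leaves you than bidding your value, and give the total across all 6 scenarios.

€1178

The deviation costs you only when the competing bid falls strictly between €2357 and €3188; elsewhere both bids give the same outcome.
€2866: truthful payoff €0, deviation payoff −€509 → loss €509.
€1600: outcomes coincide → loss €0.
€2260: outcomes coincide → loss €0.
€1208: outcomes coincide → loss €0.
€3026: truthful payoff €0, deviation payoff −€669 → loss €669.
€4082: outcomes coincide → loss €0.
Total loss = €509 + €669 = €1178.
Truthful bidding weakly dominates here: raising your bid can only win items priced above your value, and lowering it can only forfeit items priced below.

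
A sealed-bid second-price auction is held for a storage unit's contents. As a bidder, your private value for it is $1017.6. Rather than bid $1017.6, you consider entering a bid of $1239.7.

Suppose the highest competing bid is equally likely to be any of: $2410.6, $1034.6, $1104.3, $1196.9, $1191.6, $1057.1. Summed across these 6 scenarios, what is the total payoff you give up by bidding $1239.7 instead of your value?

The deviation costs you only when the competing bid falls strictly between $1017.6 and $1239.7; elsewhere both bids give the same outcome.
$2410.6: outcomes coincide → loss $0.
$1034.6: truthful payoff $0, deviation payoff −$17 → loss $17.
$1104.3: truthful payoff $0, deviation payoff −$86.7 → loss $86.7.
$1196.9: truthful payoff $0, deviation payoff −$179.3 → loss $179.3.
$1191.6: truthful payoff $0, deviation payoff −$174 → loss $174.
$1057.1: truthful payoff $0, deviation payoff −$39.5 → loss $39.5.
Total loss = $17 + $86.7 + $179.3 + $174 + $39.5 = $496.5.
Because the price is fixed by the runner-up's bid, deviating from your value can only change a good outcome into a bad one — never the reverse.

$496.5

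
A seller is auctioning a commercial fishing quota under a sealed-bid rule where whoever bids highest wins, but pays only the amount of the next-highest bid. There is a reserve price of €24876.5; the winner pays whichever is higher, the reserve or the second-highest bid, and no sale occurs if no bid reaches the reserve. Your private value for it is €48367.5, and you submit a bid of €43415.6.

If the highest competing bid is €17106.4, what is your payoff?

Your bid €43415.6 is the highest and exceeds the reserve.
Price = max(second-highest bid, reserve) = max(€17106.4, €24876.5) = €24876.5.
Payoff = €48367.5 − €24876.5 = €23491.

€23491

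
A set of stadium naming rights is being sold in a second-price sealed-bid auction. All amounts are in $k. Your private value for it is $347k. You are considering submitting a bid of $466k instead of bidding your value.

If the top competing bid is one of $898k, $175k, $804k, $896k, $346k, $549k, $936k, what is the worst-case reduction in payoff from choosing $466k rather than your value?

$0k

$898k: same outcome either way → loss $0k.
$175k: same outcome either way → loss $0k.
$804k: same outcome either way → loss $0k.
$896k: same outcome either way → loss $0k.
$346k: same outcome either way → loss $0k.
$549k: same outcome either way → loss $0k.
$936k: same outcome either way → loss $0k.
Maximum loss: $0k.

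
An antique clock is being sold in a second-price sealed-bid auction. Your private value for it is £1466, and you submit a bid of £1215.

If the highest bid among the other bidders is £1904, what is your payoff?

Your bid £1215 is below the highest competing bid £1904, so you lose.
A losing bidder pays nothing and receives nothing: payoff = £0.

£0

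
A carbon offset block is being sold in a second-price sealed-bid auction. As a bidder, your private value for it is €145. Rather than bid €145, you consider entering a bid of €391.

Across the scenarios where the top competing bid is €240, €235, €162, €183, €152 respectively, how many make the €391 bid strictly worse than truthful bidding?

5

The deviation hurts exactly when the highest competing bid lies strictly between €145 and €391 — overbidding then wins at a price above your value.
€240: inside the interval → strictly worse (loss €95).
€235: inside the interval → strictly worse (loss €90).
€162: inside the interval → strictly worse (loss €17).
€183: inside the interval → strictly worse (loss €38).
€152: inside the interval → strictly worse (loss €7).
Count: 5.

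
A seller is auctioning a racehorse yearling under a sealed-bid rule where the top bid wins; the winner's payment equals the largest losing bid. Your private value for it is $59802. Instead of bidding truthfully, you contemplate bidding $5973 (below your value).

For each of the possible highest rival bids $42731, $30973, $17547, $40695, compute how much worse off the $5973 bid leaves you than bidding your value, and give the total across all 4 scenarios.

The deviation costs you only when the competing bid falls strictly between $5973 and $59802; elsewhere both bids give the same outcome.
$42731: truthful payoff $17071, deviation payoff $0 → loss $17071.
$30973: truthful payoff $28829, deviation payoff $0 → loss $28829.
$17547: truthful payoff $42255, deviation payoff $0 → loss $42255.
$40695: truthful payoff $19107, deviation payoff $0 → loss $19107.
Total loss = $17071 + $28829 + $42255 + $19107 = $107262.

$107262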